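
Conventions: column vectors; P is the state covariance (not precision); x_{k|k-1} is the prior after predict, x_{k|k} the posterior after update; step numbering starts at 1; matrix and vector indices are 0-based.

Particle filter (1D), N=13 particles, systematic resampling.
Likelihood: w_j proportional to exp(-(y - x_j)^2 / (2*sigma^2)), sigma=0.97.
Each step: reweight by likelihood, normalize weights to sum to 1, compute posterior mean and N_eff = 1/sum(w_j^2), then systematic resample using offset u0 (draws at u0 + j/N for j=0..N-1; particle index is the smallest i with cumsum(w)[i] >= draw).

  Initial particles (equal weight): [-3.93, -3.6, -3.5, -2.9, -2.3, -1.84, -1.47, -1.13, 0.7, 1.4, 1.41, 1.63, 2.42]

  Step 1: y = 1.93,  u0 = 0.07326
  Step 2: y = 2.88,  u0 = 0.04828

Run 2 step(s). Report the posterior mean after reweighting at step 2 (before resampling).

post_mean = 1.9017

step 1: w=[0.0000, 0.0000, 0.0000, 0.0000, 0.0000, 0.0001, 0.0005, 0.0017, 0.1114, 0.2144, 0.2156, 0.2372, 0.2191]  mean=1.5958  Neff=4.7825  idx=[8, 9, 9, 9, 10, 10, 10, 11, 11, 11, 12, 12, 12]
step 2: w=[0.0134, 0.0524, 0.0524, 0.0524, 0.0532, 0.0532, 0.0532, 0.0732, 0.0732, 0.0732, 0.1500, 0.1500, 0.1500]  mean=1.9017  Neff=9.9494  idx=[1, 3, 4, 6, 7, 8, 9, 10, 10, 11, 11, 12, 12]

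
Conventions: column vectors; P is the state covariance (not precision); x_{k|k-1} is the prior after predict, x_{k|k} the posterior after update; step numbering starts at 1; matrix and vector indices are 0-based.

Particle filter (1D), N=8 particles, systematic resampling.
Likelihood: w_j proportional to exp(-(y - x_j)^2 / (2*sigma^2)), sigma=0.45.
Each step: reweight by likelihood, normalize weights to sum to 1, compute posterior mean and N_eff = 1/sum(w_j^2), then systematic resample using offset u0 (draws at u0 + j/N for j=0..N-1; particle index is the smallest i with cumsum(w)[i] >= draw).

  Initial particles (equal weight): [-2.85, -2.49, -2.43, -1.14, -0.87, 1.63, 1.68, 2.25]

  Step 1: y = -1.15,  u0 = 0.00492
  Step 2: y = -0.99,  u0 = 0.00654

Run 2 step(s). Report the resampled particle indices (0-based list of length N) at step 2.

step 1: w=[0.0004, 0.0064, 0.0094, 0.5393, 0.4445, 0.0000, 0.0000, 0.0000]  mean=-1.0416  Neff=2.0472  idx=[1, 3, 3, 3, 3, 4, 4, 4]
step 2: w=[0.0006, 0.1415, 0.1415, 0.1415, 0.1415, 0.1444, 0.1444, 0.1444]  mean=-1.0238  Neff=7.0074  idx=[1, 1, 2, 3, 4, 5, 6, 7]

resampled_idx = [1, 1, 2, 3, 4, 5, 6, 7]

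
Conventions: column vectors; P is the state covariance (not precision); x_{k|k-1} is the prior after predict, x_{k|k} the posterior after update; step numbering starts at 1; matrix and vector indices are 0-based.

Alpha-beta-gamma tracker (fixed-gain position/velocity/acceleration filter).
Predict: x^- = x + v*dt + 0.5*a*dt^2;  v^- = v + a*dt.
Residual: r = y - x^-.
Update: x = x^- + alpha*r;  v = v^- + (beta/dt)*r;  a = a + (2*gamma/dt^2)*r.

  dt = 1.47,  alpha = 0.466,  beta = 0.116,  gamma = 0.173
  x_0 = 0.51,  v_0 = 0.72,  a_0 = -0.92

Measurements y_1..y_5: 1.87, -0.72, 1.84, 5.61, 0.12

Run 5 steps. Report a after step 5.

a_post = 1.7103

step 1: x_pred=0.5744  r=1.2956  x^+=1.1781  v^+=-0.5302  a^+=-0.7125
step 2: x_pred=-0.3711  r=-0.3489  x^+=-0.5337  v^+=-1.6051  a^+=-0.7684
step 3: x_pred=-3.7235  r=5.5635  x^+=-1.1309  v^+=-2.2957  a^+=0.1224
step 4: x_pred=-4.3733  r=9.9833  x^+=0.2789  v^+=-1.3280  a^+=1.7209
step 5: x_pred=0.1861  r=-0.0661  x^+=0.1553  v^+=1.1965  a^+=1.7103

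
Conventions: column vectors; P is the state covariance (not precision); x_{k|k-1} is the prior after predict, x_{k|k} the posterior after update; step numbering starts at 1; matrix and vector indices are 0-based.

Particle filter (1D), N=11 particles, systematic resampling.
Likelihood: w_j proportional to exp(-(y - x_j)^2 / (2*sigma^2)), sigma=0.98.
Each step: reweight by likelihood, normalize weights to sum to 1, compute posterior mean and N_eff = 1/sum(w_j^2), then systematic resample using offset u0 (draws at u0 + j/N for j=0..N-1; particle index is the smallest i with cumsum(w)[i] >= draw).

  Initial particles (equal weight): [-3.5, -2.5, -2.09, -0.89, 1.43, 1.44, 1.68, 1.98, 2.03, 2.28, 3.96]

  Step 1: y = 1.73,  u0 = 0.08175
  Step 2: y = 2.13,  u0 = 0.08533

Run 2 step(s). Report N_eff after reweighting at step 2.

N_eff = 10.2454

step 1: w=[0.0000, 0.0000, 0.0001, 0.0048, 0.1648, 0.1653, 0.1725, 0.1672, 0.1648, 0.1475, 0.0130]  mean=1.8122  Neff=6.1998  idx=[4, 5, 5, 6, 6, 7, 7, 8, 8, 9, 10]
step 2: w=[0.0836, 0.0842, 0.0842, 0.0971, 0.0971, 0.1067, 0.1067, 0.1074, 0.1074, 0.1067, 0.0189]  mean=1.8649  Neff=10.2454  idx=[1, 2, 3, 4, 5, 5, 6, 7, 8, 9, 10]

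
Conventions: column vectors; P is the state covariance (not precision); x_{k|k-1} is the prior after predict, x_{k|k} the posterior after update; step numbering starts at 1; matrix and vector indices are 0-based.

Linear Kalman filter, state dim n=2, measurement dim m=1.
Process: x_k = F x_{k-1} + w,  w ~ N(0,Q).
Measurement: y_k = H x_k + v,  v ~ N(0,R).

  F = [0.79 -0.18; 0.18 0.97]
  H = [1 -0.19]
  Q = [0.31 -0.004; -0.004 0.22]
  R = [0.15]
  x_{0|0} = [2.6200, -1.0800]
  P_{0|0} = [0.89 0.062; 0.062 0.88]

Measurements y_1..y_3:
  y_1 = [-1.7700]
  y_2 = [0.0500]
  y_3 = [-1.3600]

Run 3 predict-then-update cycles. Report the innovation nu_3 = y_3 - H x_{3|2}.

innov = [-1.3214]

step 1: x^-=[2.2642, -0.5760]  P^-=[0.8763 0.0144; 0.0144 1.0985]  S=[1.0605]  K=[0.8237; -0.1832]  nu=[-4.1436]  x^+=[-1.1491, 0.1832]  P^+=[0.1567 0.1745; 0.1745 1.0629]
step 2: x^-=[-0.9408, -0.0292]  P^-=[0.3926 -0.0393; -0.0393 1.2861]  S=[0.6040]  K=[0.6624; -0.4696]  nu=[0.9852]  x^+=[-0.2881, -0.4918]  P^+=[0.1276 0.1486; 0.1486 1.1529]
step 3: x^-=[-0.1391, -0.5289]  P^-=[0.3847 -0.0781; -0.0781 1.3608]  S=[0.6135]  K=[0.6513; -0.5487]  nu=[-1.3214]  x^+=[-0.9997, 0.1961]  P^+=[0.1245 0.1412; 0.1412 1.1761]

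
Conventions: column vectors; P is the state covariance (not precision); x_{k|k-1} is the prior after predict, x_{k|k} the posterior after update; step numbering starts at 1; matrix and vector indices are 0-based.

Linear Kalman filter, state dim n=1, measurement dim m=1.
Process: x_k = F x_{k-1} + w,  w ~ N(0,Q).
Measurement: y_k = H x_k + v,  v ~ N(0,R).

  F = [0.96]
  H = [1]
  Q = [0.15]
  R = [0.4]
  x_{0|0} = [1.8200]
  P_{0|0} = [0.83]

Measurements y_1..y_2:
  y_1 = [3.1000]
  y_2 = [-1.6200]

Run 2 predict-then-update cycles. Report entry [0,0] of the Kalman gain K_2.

K[0,0] = 0.5040

step 1: x^-=[1.7472]  P^-=[0.9149]  S=[1.3149]  K=[0.6958]  nu=[1.3528]  x^+=[2.6885]  P^+=[0.2783]
step 2: x^-=[2.5809]  P^-=[0.4065]  S=[0.8065]  K=[0.5040]  nu=[-4.2009]  x^+=[0.4635]  P^+=[0.2016]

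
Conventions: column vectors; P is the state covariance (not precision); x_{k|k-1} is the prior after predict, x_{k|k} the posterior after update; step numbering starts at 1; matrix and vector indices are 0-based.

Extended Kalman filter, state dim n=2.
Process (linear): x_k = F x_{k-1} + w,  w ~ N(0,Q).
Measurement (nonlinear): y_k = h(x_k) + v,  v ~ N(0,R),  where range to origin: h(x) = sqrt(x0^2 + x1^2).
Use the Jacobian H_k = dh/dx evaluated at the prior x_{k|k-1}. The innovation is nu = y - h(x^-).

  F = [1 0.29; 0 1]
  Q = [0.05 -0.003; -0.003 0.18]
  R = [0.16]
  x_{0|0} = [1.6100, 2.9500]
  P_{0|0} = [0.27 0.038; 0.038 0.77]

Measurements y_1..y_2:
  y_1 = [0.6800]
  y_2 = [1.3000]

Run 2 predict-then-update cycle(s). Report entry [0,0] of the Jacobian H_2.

H_jac[0,0] = 0.9430

step 1: x^-=[2.4655, 2.9500]  P^-=[0.4068 0.2583; 0.2583 0.9500]  H_jac=[0.6413 0.7673]  S=[1.1408]  K=[0.4024; 0.7842]  nu=[-3.1646]  x^+=[1.1920, 0.4684]  P^+=[0.2221 -0.1017; -0.1017 0.2485]
step 2: x^-=[1.3279, 0.4684]  P^-=[0.2340 -0.0326; -0.0326 0.4285]  H_jac=[0.9430 0.3327]  S=[0.3950]  K=[0.5311; 0.2830]  nu=[-0.1081]  x^+=[1.2705, 0.4378]  P^+=[0.1226 -0.0920; -0.0920 0.3969]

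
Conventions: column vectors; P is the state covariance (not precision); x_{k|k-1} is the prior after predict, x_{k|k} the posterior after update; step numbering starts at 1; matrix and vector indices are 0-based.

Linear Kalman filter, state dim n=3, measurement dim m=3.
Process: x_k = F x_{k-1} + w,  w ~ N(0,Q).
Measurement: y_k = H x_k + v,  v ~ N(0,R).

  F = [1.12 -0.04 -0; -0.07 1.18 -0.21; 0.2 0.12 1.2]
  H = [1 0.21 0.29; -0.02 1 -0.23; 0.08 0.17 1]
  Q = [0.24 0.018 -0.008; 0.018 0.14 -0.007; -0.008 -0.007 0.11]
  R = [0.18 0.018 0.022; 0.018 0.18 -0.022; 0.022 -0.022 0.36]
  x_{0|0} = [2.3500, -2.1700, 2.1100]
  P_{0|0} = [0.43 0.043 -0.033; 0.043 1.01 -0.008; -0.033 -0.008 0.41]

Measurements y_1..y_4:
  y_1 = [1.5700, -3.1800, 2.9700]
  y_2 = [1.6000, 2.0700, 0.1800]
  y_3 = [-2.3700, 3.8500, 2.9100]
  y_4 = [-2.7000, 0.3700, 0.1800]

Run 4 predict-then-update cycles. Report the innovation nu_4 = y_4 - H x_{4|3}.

innov = [-1.3887, -2.2355, -1.8960]

step 1: x^-=[2.7188, -3.1682, 2.7416]  P^-=[0.7772 0.0013 0.0449; 0.0013 1.5624 0.0295; 0.0449 0.0295 0.7161]  S=[1.1165 0.2806 0.4015; 0.2806 1.7674 0.1044; 0.4015 0.1044 1.1434]  K=[0.8045 -0.1312 -0.1766; 0.0235 0.8663 0.1708; 0.0344 -0.1198 0.6326]  nu=[-1.2785, 0.6731, 0.5495]  x^+=[1.5049, -2.5212, 2.9645]  P^+=[0.1570 -0.0143 -0.0531; -0.0143 0.1564 0.0175; -0.0531 0.0175 0.2324]
step 2: x^-=[1.7863, -3.7029, 3.5559]  P^-=[0.4384 -0.0080 -0.0476; -0.0080 0.3608 -0.0178; -0.0476 -0.0178 0.4321]  S=[0.6375 0.0551 0.1404; 0.0551 0.5720 -0.0766; 0.1404 -0.0766 0.7914]  K=[0.7055 -0.0986 -0.1523; 0.0166 0.6521 0.1144; 0.0126 -0.1345 0.5220]  nu=[-0.4399, 6.6265, -2.8893]  x^+=[1.2626, 0.2802, 1.1507]  P^+=[0.1374 -0.0096 -0.0465; -0.0096 0.1168 0.0081; -0.0465 0.0081 0.1935]
step 3: x^-=[1.4029, 0.0006, 1.6670]  P^-=[0.4134 -0.0001 -0.0419; -0.0001 0.3081 -0.0262; -0.0419 -0.0262 0.3754]  S=[0.6110 0.0529 0.1253; 0.0529 0.5198 -0.0802; 0.1253 -0.0802 0.7313]  K=[0.6932 -0.0897 -0.1406; 0.0193 0.6178 0.1002; 0.0135 -0.1415 0.4848]  nu=[-4.2564, 4.2609, 1.1306]  x^+=[-2.0890, 2.6640, 1.5550]  P^+=[0.1341 -0.0077 -0.0428; -0.0077 0.1103 0.0048; -0.0428 0.0048 0.1806]
step 4: x^-=[-2.4463, 2.9632, 1.7679]  P^-=[0.4091 0.0021 -0.0372; 0.0021 0.2998 -0.0285; -0.0372 -0.0285 0.3574]  S=[0.6082 0.0530 0.1240; 0.0530 0.5116 -0.0797; 0.1240 -0.0797 0.7131]  K=[0.6909 -0.0878 -0.1358; 0.0205 0.6117 0.0966; 0.0157 -0.1431 0.4715]  nu=[-1.3887, -2.2355, -1.8960]  x^+=[-2.9522, 1.3841, 1.1721]  P^+=[0.1333 -0.0072 -0.0412; -0.0072 0.1091 0.0038; -0.0412 0.0038 0.1759]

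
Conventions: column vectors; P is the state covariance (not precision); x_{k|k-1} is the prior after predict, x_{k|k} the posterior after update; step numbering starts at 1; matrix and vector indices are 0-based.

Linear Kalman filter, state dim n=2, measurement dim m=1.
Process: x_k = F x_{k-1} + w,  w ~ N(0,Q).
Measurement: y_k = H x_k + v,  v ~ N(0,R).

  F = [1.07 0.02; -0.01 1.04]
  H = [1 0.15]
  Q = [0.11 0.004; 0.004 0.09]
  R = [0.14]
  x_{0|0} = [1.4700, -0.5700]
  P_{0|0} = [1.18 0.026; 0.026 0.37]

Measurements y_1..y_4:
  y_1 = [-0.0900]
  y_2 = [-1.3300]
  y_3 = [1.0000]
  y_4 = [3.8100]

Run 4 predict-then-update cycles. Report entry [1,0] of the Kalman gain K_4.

step 1: x^-=[1.5615, -0.6075]  P^-=[1.4622 0.0280; 0.0280 0.4898]  S=[1.6217]  K=[0.9043; 0.0626]  nu=[-1.5604]  x^+=[0.1505, -0.7051]  P^+=[0.1362 -0.0638; -0.0638 0.4834]
step 2: x^-=[0.1469, -0.7348]  P^-=[0.2634 -0.0583; -0.0583 0.6142]  S=[0.3997]  K=[0.6370; 0.0846]  nu=[-1.3667]  x^+=[-0.7237, -0.8504]  P^+=[0.1012 -0.0799; -0.0799 0.6113]
step 3: x^-=[-0.7914, -0.8772]  P^-=[0.2226 -0.0732; -0.0732 0.7529]  S=[0.3576]  K=[0.5919; 0.1110]  nu=[1.9230]  x^+=[0.3468, -0.6636]  P^+=[0.0974 -0.0967; -0.0967 0.7485]
step 4: x^-=[0.3578, -0.6937]  P^-=[0.2176 -0.0891; -0.0891 0.9016]  S=[0.3512]  K=[0.5817; 0.1314]  nu=[3.5563]  x^+=[2.4263, -0.2264]  P^+=[0.0988 -0.1159; -0.1159 0.8955]

K[1,0] = 0.1314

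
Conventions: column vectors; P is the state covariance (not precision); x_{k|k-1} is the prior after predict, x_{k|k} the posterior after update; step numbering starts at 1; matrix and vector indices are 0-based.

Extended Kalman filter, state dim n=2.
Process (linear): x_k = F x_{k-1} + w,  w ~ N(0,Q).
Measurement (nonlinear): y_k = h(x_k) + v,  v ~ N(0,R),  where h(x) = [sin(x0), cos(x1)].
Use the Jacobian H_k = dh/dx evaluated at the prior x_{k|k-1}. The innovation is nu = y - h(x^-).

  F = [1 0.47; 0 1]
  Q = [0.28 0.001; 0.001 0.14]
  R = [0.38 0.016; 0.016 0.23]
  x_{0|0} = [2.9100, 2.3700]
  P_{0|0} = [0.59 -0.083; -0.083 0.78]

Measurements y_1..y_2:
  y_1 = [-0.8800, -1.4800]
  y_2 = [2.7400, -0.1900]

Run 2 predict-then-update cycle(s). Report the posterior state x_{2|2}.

x_post = [8.0682, 3.5929]

step 1: x^-=[4.0239, 2.3700]  P^-=[0.9643 0.2846; 0.2846 0.9200]  H_jac=[-0.6354 0.0000; 0.0000 -0.6973]  S=[0.7693 0.1421; 0.1421 0.6773]  K=[-0.7722 -0.1310; -0.0625 -0.9340]  nu=[-0.1078, -0.7632]  x^+=[4.2071, 3.0896]  P^+=[0.4652 0.0609; 0.0609 0.3095]
step 2: x^-=[5.6592, 3.0896]  P^-=[0.8708 0.2074; 0.2074 0.4495]  H_jac=[0.8116 0.0000; 0.0000 -0.0520]  S=[0.9535 0.0072; 0.0072 0.2312]  K=[0.7417 -0.0699; 0.1773 -0.1066]  nu=[3.3243, 0.8086]  x^+=[8.0682, 3.5929]  P^+=[0.3459 0.0809; 0.0809 0.4172]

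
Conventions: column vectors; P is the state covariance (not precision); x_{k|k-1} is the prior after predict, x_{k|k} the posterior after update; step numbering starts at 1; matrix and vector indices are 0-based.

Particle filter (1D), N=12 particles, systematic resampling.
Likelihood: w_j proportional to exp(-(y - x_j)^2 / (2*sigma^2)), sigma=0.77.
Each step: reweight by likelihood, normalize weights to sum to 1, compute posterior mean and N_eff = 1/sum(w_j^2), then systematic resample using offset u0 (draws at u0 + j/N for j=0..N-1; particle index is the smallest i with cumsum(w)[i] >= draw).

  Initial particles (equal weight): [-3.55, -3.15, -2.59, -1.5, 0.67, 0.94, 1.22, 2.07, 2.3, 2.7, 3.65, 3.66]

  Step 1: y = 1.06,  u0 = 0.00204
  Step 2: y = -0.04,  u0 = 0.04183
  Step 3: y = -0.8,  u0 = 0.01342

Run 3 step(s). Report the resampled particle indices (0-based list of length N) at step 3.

step 1: w=[0.0000, 0.0000, 0.0000, 0.0011, 0.2405, 0.2701, 0.2676, 0.1157, 0.0748, 0.0283, 0.0010, 0.0009]  mean=1.2346  Neff=4.5000  idx=[4, 4, 4, 5, 5, 5, 5, 6, 6, 6, 7, 8]
step 2: w=[0.1433, 0.1433, 0.1433, 0.0976, 0.0976, 0.0976, 0.0976, 0.0575, 0.0575, 0.0575, 0.0051, 0.0022]  mean=0.8809  Neff=9.1196  idx=[0, 0, 1, 2, 2, 3, 4, 5, 5, 6, 7, 9]
step 3: w=[0.1281, 0.1281, 0.1281, 0.1281, 0.1281, 0.0617, 0.0617, 0.0617, 0.0617, 0.0617, 0.0254, 0.0254]  mean=0.7812  Neff=9.7629  idx=[0, 0, 1, 2, 2, 3, 4, 4, 5, 6, 8, 9]

resampled_idx = [0, 0, 1, 2, 2, 3, 4, 4, 5, 6, 8, 9]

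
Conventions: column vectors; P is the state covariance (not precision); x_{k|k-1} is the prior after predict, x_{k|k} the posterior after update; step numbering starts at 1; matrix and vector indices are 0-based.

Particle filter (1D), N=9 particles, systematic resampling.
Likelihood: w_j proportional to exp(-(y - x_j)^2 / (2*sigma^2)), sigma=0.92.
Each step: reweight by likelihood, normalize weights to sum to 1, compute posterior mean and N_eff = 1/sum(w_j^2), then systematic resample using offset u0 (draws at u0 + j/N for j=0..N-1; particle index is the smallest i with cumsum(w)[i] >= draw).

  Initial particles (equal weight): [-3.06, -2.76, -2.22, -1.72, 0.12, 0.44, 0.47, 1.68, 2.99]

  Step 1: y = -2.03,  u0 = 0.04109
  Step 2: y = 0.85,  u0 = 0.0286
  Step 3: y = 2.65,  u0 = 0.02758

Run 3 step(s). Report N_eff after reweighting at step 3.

step 1: w=[0.1616, 0.2208, 0.2961, 0.2858, 0.0197, 0.0082, 0.0075, 0.0001, 0.0000]  mean=-2.2435  Neff=4.0851  idx=[0, 0, 1, 1, 2, 2, 3, 3, 3]
step 2: w=[0.0017, 0.0017, 0.0065, 0.0065, 0.0550, 0.0550, 0.2911, 0.2911, 0.2911]  mean=-1.7932  Neff=3.8397  idx=[4, 6, 6, 6, 7, 7, 7, 8, 8]
step 3: w=[0.0081, 0.1240, 0.1240, 0.1240, 0.1240, 0.1240, 0.1240, 0.1240, 0.1240]  mean=-1.7240  Neff=8.1267  idx=[1, 2, 2, 3, 4, 5, 6, 7, 8]

N_eff = 8.1267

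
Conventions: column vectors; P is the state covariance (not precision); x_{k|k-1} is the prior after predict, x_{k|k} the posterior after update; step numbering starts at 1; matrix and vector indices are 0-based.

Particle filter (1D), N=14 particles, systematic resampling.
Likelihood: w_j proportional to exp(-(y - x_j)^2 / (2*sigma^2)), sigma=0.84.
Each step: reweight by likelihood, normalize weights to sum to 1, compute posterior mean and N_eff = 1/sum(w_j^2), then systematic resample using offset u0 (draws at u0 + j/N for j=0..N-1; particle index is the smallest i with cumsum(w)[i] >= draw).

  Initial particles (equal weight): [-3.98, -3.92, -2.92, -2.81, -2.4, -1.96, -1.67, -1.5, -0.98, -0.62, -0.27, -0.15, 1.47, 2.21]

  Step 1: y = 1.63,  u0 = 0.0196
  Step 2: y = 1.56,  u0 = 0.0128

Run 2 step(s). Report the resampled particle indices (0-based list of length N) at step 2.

resampled_idx = [1, 2, 3, 4, 5, 5, 6, 7, 8, 8, 9, 11, 12, 13]

step 1: w=[0.0000, 0.0000, 0.0000, 0.0000, 0.0000, 0.0001, 0.0002, 0.0005, 0.0040, 0.0139, 0.0389, 0.0532, 0.4934, 0.3958]  mean=1.5678  Neff=2.4713  idx=[10, 11, 12, 12, 12, 12, 12, 12, 12, 13, 13, 13, 13, 13]
step 2: w=[0.0086, 0.0116, 0.0913, 0.0913, 0.0913, 0.0913, 0.0913, 0.0913, 0.0913, 0.0681, 0.0681, 0.0681, 0.0681, 0.0681]  mean=1.6883  Neff=12.2257  idx=[1, 2, 3, 4, 5, 5, 6, 7, 8, 8, 9, 11, 12, 13]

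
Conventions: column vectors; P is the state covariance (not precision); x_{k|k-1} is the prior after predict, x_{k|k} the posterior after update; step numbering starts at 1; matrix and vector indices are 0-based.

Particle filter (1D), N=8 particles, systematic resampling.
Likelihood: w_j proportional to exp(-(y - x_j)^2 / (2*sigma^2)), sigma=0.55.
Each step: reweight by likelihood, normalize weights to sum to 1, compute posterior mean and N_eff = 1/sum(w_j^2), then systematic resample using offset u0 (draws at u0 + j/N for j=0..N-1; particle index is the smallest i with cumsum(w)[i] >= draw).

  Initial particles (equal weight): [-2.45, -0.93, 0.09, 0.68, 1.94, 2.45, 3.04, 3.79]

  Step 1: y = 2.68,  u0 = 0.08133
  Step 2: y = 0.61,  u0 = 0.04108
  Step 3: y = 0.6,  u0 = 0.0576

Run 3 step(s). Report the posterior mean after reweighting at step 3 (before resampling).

step 1: w=[0.0000, 0.0000, 0.0000, 0.0006, 0.1790, 0.4055, 0.3572, 0.0577]  mean=2.6458  Neff=3.0547  idx=[4, 5, 5, 5, 5, 6, 6, 7]
step 2: w=[0.7821, 0.0540, 0.0540, 0.0540, 0.0540, 0.0008, 0.0008, 0.0000]  mean=2.0521  Neff=1.6040  idx=[0, 0, 0, 0, 0, 0, 1, 3]
step 3: w=[0.1630, 0.1630, 0.1630, 0.1630, 0.1630, 0.1630, 0.0111, 0.0111]  mean=1.9513  Neff=6.2652  idx=[0, 1, 1, 2, 3, 4, 4, 5]

post_mean = 1.9513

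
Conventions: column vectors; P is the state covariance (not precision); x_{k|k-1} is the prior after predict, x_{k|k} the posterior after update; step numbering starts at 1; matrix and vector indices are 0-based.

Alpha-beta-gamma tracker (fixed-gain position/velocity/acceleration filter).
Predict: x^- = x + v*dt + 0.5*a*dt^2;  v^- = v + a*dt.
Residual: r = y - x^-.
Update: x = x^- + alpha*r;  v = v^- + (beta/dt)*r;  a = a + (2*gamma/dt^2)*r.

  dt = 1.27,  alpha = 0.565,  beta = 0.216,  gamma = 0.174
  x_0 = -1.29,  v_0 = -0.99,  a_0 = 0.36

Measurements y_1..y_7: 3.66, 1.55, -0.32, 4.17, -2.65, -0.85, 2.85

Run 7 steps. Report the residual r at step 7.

step 1: x_pred=-2.2570  r=5.9170  x^+=1.0861  v^+=0.4736  a^+=1.6366
step 2: x_pred=3.0074  r=-1.4574  x^+=2.1840  v^+=2.3042  a^+=1.3222
step 3: x_pred=6.1766  r=-6.4966  x^+=2.5060  v^+=2.8785  a^+=-0.0795
step 4: x_pred=6.0976  r=-1.9276  x^+=5.0085  v^+=2.4497  a^+=-0.4954
step 5: x_pred=7.7200  r=-10.3700  x^+=1.8610  v^+=0.0568  a^+=-2.7329
step 6: x_pred=-0.2709  r=-0.5791  x^+=-0.5981  v^+=-3.5125  a^+=-2.8578
step 7: x_pred=-7.3636  r=10.2136  x^+=-1.5929  v^+=-5.4048  a^+=-0.6541

resid = 10.2136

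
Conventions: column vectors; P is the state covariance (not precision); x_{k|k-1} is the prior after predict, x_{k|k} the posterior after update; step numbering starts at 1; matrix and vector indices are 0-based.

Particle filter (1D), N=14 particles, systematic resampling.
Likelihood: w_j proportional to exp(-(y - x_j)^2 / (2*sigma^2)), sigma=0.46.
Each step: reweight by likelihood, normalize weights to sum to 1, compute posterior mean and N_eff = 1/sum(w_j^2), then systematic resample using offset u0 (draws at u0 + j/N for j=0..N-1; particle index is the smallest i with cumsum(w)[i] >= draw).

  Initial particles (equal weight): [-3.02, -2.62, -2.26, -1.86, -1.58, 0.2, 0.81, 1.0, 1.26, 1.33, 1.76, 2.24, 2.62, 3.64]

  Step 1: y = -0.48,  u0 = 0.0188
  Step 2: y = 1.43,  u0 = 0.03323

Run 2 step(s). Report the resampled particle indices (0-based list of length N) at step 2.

step 1: w=[0.0000, 0.0000, 0.0013, 0.0258, 0.1330, 0.7784, 0.0455, 0.0131, 0.0018, 0.0010, 0.0000, 0.0000, 0.0000, 0.0000]  mean=-0.0519  Neff=1.5962  idx=[3, 4, 5, 5, 5, 5, 5, 5, 5, 5, 5, 5, 5, 6]
step 2: w=[0.0000, 0.0000, 0.0394, 0.0394, 0.0394, 0.0394, 0.0394, 0.0394, 0.0394, 0.0394, 0.0394, 0.0394, 0.0394, 0.5668]  mean=0.5457  Neff=2.9560  idx=[2, 4, 6, 8, 10, 11, 13, 13, 13, 13, 13, 13, 13, 13]

resampled_idx = [2, 4, 6, 8, 10, 11, 13, 13, 13, 13, 13, 13, 13, 13]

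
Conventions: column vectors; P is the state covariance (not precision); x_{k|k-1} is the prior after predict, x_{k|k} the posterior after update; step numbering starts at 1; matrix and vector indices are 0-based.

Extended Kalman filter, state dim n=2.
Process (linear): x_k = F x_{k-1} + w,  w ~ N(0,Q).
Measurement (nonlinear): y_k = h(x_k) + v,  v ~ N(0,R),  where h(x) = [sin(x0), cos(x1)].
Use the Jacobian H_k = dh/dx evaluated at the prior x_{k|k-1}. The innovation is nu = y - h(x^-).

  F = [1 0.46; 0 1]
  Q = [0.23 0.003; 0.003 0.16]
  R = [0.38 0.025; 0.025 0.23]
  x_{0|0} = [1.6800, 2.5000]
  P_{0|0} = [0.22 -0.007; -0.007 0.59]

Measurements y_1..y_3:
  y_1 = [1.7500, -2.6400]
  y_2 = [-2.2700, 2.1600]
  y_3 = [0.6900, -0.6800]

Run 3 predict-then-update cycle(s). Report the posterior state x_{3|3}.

x_post = [8.3120, 5.8815]

step 1: x^-=[2.8300, 2.5000]  P^-=[0.5684 0.2674; 0.2674 0.7500]  H_jac=[-0.9518 0.0000; 0.0000 -0.5985]  S=[0.8950 0.1773; 0.1773 0.4986]  K=[-0.5819 -0.1140; -0.1141 -0.8596]  nu=[1.4434, -1.8389]  x^+=[2.1996, 3.9161]  P^+=[0.2353 0.0681; 0.0681 0.3351]
step 2: x^-=[4.0010, 3.9161]  P^-=[0.5989 0.2253; 0.2253 0.4951]  H_jac=[-0.6529 0.0000; 0.0000 0.6993]  S=[0.6353 -0.0779; -0.0779 0.4721]  K=[-0.5864 0.2370; -0.1446 0.7095]  nu=[-1.5125, 2.8748]  x^+=[5.5693, 6.1745]  P^+=[0.3323 0.0570; 0.0570 0.2282]
step 3: x^-=[8.4095, 6.1745]  P^-=[0.6630 0.1649; 0.1649 0.3882]  H_jac=[-0.5274 0.0000; 0.0000 0.1085]  S=[0.5644 0.0156; 0.0156 0.2346]  K=[-0.6227 0.1176; -0.1594 0.1902]  nu=[-0.1596, -1.6741]  x^+=[8.3120, 5.8815]  P^+=[0.4431 0.1058; 0.1058 0.3663]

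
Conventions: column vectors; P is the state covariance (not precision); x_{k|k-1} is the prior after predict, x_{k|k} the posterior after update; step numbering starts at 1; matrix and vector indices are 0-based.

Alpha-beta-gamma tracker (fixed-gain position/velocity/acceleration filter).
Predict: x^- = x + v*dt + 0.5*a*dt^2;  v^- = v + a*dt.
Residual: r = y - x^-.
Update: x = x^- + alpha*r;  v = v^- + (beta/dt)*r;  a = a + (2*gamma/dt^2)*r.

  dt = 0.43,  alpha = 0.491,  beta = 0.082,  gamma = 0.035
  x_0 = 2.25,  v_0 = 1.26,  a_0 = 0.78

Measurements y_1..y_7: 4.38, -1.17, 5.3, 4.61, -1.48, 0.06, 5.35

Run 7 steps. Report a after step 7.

a_post = -1.1223

step 1: x_pred=2.8639  r=1.5161  x^+=3.6083  v^+=1.8845  a^+=1.3540
step 2: x_pred=4.5438  r=-5.7138  x^+=1.7383  v^+=1.3771  a^+=-0.8092
step 3: x_pred=2.2557  r=3.0443  x^+=3.7504  v^+=1.6097  a^+=0.3433
step 4: x_pred=4.4744  r=0.1356  x^+=4.5410  v^+=1.7832  a^+=0.3947
step 5: x_pred=5.3442  r=-6.8242  x^+=1.9935  v^+=0.6516  a^+=-2.1888
step 6: x_pred=2.0713  r=-2.0113  x^+=1.0838  v^+=-0.6732  a^+=-2.9503
step 7: x_pred=0.5215  r=4.8285  x^+=2.8923  v^+=-1.0211  a^+=-1.1223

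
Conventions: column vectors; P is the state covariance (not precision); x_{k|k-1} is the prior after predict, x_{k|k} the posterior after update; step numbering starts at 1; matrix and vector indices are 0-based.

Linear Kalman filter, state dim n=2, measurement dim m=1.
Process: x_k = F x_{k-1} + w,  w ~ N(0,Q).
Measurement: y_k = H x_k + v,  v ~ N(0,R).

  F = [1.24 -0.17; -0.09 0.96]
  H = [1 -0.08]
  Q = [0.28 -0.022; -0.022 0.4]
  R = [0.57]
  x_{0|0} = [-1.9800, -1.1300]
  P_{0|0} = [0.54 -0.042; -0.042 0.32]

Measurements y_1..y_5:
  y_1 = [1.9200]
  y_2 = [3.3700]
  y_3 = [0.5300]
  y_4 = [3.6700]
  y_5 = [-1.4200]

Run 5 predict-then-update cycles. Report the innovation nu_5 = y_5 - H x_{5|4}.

step 1: x^-=[-2.2631, -0.9066]  P^-=[1.1373 -0.1851; -0.1851 0.7065]  S=[1.7414]  K=[0.6616; -0.1388]  nu=[4.1106]  x^+=[0.4564, -1.4770]  P^+=[0.3751 -0.0253; -0.0253 0.6730]
step 2: x^-=[0.8170, -1.4590]  P^-=[0.8868 -0.2041; -0.2041 1.0276]  S=[1.4961]  K=[0.6037; -0.1914]  nu=[2.4363]  x^+=[2.2877, -1.9253]  P^+=[0.3416 -0.0313; -0.0313 0.9728]
step 3: x^-=[3.1641, -2.0542]  P^-=[0.8465 -0.2566; -0.2566 1.3047]  S=[1.4659]  K=[0.5915; -0.2462]  nu=[-2.7984]  x^+=[1.5089, -1.3651]  P^+=[0.3337 -0.0431; -0.0431 1.2159]
step 4: x^-=[2.1031, -1.4463]  P^-=[0.8464 -0.3096; -0.3096 1.5307]  S=[1.4757]  K=[0.5903; -0.2928]  nu=[1.4512]  x^+=[2.9598, -1.8712]  P^+=[0.3321 -0.0546; -0.0546 1.4042]
step 5: x^-=[3.9882, -2.0627]  P^-=[0.8543 -0.3540; -0.3540 1.7062]  S=[1.4918]  K=[0.5916; -0.3288]  nu=[-5.5733]  x^+=[0.6910, -0.2303]  P^+=[0.3321 -0.0638; -0.0638 1.5449]

innov = [-5.5733]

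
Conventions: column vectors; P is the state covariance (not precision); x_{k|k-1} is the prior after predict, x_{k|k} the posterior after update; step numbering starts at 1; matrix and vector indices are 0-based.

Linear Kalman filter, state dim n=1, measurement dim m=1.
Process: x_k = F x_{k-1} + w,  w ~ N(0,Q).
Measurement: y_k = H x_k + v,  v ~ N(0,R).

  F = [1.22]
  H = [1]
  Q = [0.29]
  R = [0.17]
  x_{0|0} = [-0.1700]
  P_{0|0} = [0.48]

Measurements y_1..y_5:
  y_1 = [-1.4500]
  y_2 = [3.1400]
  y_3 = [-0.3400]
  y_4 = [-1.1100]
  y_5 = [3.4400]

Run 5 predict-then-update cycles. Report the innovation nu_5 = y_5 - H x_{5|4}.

innov = [4.2914]

step 1: x^-=[-0.2074]  P^-=[1.0044]  S=[1.1744]  K=[0.8552]  nu=[-1.2426]  x^+=[-1.2701]  P^+=[0.1454]
step 2: x^-=[-1.5496]  P^-=[0.5064]  S=[0.6764]  K=[0.7487]  nu=[4.6896]  x^+=[1.9614]  P^+=[0.1273]
step 3: x^-=[2.3929]  P^-=[0.4794]  S=[0.6494]  K=[0.7382]  nu=[-2.7329]  x^+=[0.3754]  P^+=[0.1255]
step 4: x^-=[0.4580]  P^-=[0.4768]  S=[0.6468]  K=[0.7372]  nu=[-1.5680]  x^+=[-0.6979]  P^+=[0.1253]
step 5: x^-=[-0.8514]  P^-=[0.4765]  S=[0.6465]  K=[0.7371]  nu=[4.2914]  x^+=[2.3116]  P^+=[0.1253]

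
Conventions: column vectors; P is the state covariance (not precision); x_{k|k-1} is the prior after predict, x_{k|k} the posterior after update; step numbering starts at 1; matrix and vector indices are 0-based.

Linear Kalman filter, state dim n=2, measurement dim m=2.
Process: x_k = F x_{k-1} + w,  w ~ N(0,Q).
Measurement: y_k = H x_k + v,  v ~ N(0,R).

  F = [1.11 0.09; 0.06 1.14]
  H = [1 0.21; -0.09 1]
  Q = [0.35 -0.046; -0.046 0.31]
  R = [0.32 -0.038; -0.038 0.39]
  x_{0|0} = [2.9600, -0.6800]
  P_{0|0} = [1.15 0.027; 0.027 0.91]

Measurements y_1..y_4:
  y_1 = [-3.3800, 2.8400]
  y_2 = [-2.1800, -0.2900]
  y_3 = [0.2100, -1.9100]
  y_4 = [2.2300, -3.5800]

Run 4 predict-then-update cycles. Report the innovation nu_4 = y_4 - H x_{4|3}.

innov = [3.2183, -2.4647]

step 1: x^-=[3.2244, -0.5976]  P^-=[1.7797 0.1583; 0.1583 1.5005]  S=[2.2323 0.2722; 0.2722 1.8764]  K=[0.8269 -0.1210; 0.1175 0.7750]  nu=[-6.4789, 3.7278]  x^+=[-2.5838, 1.5299]  P^+=[0.2804 -0.0534; -0.0534 0.2930]
step 2: x^-=[-2.7303, 1.5891]  P^-=[0.6872 -0.0651; -0.0651 0.6845]  S=[1.0100 -0.0200; -0.0200 1.0918]  K=[0.6648 -0.1041; 0.0904 0.6340]  nu=[0.2166, -2.1248]  x^+=[-2.3651, 0.2616]  P^+=[0.2262 -0.0455; -0.0455 0.2397]
step 3: x^-=[-2.6017, 0.1563]  P^-=[0.6216 -0.0642; -0.0642 0.6161]  S=[0.9418 -0.0275; -0.0275 1.0227]  K=[0.6428 -0.1002; 0.0871 0.6104]  nu=[2.7789, -2.3005]  x^+=[-0.5852, -1.0060]  P^+=[0.2187 -0.0438; -0.0438 0.2308]
step 4: x^-=[-0.7401, -1.1819]  P^-=[0.6126 -0.0634; -0.0634 0.6048]  S=[0.9326 -0.0283; -0.0283 1.0111]  K=[0.6395 -0.0993; 0.0866 0.6062]  nu=[3.2183, -2.4647]  x^+=[1.5629, -2.3972]  P^+=[0.2176 -0.0435; -0.0435 0.2292]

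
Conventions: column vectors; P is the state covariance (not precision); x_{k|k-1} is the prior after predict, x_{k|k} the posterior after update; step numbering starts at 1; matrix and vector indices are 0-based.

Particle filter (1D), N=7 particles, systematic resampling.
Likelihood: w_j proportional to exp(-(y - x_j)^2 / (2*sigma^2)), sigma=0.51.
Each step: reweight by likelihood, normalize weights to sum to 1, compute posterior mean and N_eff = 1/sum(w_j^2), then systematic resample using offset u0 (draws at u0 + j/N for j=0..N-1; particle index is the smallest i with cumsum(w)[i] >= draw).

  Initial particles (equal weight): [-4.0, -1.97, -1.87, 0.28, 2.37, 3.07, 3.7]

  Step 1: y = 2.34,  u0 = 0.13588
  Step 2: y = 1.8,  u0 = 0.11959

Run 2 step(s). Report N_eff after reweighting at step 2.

N_eff = 5.1659

step 1: w=[0.0000, 0.0000, 0.0000, 0.0002, 0.7202, 0.2590, 0.0206]  mean=2.5783  Neff=1.7060  idx=[4, 4, 4, 4, 4, 5, 6]
step 2: w=[0.1966, 0.1966, 0.1966, 0.1966, 0.1966, 0.0165, 0.0004]  mean=2.3820  Neff=5.1659  idx=[0, 1, 2, 2, 3, 4, 4]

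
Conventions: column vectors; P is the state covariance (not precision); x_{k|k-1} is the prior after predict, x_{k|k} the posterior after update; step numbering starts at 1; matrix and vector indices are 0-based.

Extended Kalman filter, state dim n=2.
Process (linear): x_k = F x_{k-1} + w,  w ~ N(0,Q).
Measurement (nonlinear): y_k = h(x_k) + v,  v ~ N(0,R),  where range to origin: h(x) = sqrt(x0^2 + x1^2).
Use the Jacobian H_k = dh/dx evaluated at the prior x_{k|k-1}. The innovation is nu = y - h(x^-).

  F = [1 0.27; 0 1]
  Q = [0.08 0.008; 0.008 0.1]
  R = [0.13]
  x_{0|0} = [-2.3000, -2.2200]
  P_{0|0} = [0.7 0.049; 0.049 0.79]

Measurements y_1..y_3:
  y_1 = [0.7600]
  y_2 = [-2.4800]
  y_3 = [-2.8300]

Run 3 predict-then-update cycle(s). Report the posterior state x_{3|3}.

x_post = [-0.2783, -2.3031]

step 1: x^-=[-2.8994, -2.2200]  P^-=[0.8641 0.2703; 0.2703 0.8900]  H_jac=[-0.7940 -0.6079]  S=[1.2646]  K=[-0.6724; -0.5976]  nu=[-2.8917]  x^+=[-0.9549, -0.4920]  P^+=[0.2922 -0.2379; -0.2379 0.4384]
step 2: x^-=[-1.0877, -0.4920]  P^-=[0.2757 -0.1115; -0.1115 0.5384]  H_jac=[-0.9111 -0.4121]  S=[0.3666]  K=[-0.5599; -0.3282]  nu=[-3.6738]  x^+=[0.9694, 0.7138]  P^+=[0.1608 -0.1789; -0.1789 0.4989]
step 3: x^-=[1.1621, 0.7138]  P^-=[0.1806 -0.0361; -0.0361 0.5989]  H_jac=[0.8521 0.5234]  S=[0.3929]  K=[0.3435; 0.7194]  nu=[-4.1938]  x^+=[-0.2783, -2.3031]  P^+=[0.1342 -0.1332; -0.1332 0.3956]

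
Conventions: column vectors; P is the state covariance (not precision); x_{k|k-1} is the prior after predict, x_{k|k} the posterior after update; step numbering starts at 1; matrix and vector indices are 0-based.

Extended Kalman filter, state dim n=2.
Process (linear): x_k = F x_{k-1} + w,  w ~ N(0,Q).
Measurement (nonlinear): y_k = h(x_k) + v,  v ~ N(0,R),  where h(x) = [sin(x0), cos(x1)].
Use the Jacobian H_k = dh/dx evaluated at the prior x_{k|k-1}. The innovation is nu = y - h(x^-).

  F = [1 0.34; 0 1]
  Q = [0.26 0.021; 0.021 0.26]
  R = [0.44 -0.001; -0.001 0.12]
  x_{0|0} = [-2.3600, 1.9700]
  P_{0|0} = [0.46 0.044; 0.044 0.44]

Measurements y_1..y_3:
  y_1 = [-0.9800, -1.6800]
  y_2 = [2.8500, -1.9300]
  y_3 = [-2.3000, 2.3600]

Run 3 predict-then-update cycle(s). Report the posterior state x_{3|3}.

step 1: x^-=[-1.6902, 1.9700]  P^-=[0.8008 0.2146; 0.2146 0.7000]  H_jac=[-0.1191 0.0000; 0.0000 -0.9214]  S=[0.4514 0.0226; 0.0226 0.7142]  K=[-0.1978 -0.2706; -0.0115 -0.9026]  nu=[0.0129, -1.2913]  x^+=[-1.3433, 3.1354]  P^+=[0.7284 0.0350; 0.0350 0.1175]
step 2: x^-=[-0.2773, 3.1354]  P^-=[1.0258 0.0960; 0.0960 0.3775]  H_jac=[0.9618 0.0000; 0.0000 -0.0062]  S=[1.3889 -0.0016; -0.0016 0.1200]  K=[0.7104 0.0044; 0.0665 -0.0185]  nu=[3.1238, -0.9300]  x^+=[1.9376, 3.3602]  P^+=[0.3250 0.0304; 0.0304 0.3714]
step 3: x^-=[3.0801, 3.3602]  P^-=[0.6486 0.1777; 0.1777 0.6314]  H_jac=[-0.9981 0.0000; 0.0000 0.2169]  S=[1.0861 -0.0395; -0.0395 0.1497]  K=[-0.5923 0.1013; -0.1313 0.8802]  nu=[-2.3615, 3.3362]  x^+=[4.8168, 6.6066]  P^+=[0.2612 0.0588; 0.0588 0.4876]

x_post = [4.8168, 6.6066]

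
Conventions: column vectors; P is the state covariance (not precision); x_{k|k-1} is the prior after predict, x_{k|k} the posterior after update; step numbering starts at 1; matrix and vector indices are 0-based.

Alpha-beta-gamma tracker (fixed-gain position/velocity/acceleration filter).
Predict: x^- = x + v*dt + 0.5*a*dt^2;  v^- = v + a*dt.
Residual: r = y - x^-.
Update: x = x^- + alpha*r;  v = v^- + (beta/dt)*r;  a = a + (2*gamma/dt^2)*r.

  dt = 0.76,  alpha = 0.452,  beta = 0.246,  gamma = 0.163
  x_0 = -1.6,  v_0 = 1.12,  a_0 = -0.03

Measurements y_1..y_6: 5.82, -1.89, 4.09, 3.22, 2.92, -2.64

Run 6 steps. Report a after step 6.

step 1: x_pred=-0.7575  r=6.5775  x^+=2.2155  v^+=3.2262  a^+=3.6823
step 2: x_pred=5.7309  r=-7.6209  x^+=2.2863  v^+=3.5580  a^+=-0.6189
step 3: x_pred=4.8116  r=-0.7216  x^+=4.4855  v^+=2.8541  a^+=-1.0262
step 4: x_pred=6.3582  r=-3.1382  x^+=4.9397  v^+=1.0583  a^+=-2.7974
step 5: x_pred=4.9362  r=-2.0162  x^+=4.0249  v^+=-1.7203  a^+=-3.9353
step 6: x_pred=1.5809  r=-4.2209  x^+=-0.3269  v^+=-6.0774  a^+=-6.3176

a_post = -6.3176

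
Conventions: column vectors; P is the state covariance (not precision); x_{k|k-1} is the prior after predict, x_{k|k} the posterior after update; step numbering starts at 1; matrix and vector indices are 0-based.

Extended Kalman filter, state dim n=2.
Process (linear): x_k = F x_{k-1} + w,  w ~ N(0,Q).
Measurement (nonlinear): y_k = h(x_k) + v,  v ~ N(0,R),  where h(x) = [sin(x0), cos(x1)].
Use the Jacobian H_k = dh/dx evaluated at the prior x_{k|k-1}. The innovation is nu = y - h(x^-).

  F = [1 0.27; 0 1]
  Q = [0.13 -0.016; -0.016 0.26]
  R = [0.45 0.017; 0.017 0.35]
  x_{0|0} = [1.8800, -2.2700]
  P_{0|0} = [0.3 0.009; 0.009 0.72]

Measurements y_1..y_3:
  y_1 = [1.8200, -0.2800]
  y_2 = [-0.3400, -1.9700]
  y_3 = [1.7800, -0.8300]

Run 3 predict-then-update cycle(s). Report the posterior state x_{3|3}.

x_post = [0.7901, -2.8027]

step 1: x^-=[1.2671, -2.2700]  P^-=[0.4873 0.1874; 0.1874 0.9800]  H_jac=[0.2990 0.0000; 0.0000 0.7654]  S=[0.4936 0.0599; 0.0599 0.9241]  K=[0.2786 0.1372; 0.0152 0.8107]  nu=[0.8658, 0.3636]  x^+=[1.5582, -1.9621]  P^+=[0.4271 0.0689; 0.0689 0.3711]
step 2: x^-=[1.0284, -1.9621]  P^-=[0.6213 0.1531; 0.1531 0.6311]  H_jac=[0.5162 0.0000; 0.0000 0.9244]  S=[0.6155 0.0901; 0.0901 0.8893]  K=[0.5052 0.1080; 0.0329 0.6527]  nu=[-1.1965, -1.5886]  x^+=[0.2524, -3.0383]  P^+=[0.4440 0.0502; 0.0502 0.2477]
step 3: x^-=[-0.5680, -3.0383]  P^-=[0.6192 0.1011; 0.1011 0.5077]  H_jac=[0.8430 0.0000; 0.0000 0.1031]  S=[0.8900 0.0258; 0.0258 0.3554]  K=[0.5869 -0.0133; 0.0916 0.1406]  nu=[2.3179, 0.1647]  x^+=[0.7901, -2.8027]  P^+=[0.3130 0.0518; 0.0518 0.4925]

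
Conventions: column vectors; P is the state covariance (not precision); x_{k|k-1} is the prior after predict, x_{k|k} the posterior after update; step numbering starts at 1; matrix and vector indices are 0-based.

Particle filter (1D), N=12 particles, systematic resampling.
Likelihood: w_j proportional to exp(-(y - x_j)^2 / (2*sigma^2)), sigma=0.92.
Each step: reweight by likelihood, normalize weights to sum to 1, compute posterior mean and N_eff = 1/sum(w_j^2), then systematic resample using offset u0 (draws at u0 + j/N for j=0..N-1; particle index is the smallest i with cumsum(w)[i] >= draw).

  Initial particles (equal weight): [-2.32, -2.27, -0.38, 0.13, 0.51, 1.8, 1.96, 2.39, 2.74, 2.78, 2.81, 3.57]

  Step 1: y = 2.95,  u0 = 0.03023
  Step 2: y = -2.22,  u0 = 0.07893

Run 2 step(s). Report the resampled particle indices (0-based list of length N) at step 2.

resampled_idx = [0, 0, 0, 0, 0, 0, 0, 1, 1, 1, 1, 8]

step 1: w=[0.0000, 0.0000, 0.0003, 0.0016, 0.0053, 0.0813, 0.0995, 0.1475, 0.1730, 0.1745, 0.1755, 0.1415]  mean=2.6543  Neff=6.6882  idx=[5, 6, 7, 7, 8, 8, 9, 9, 10, 10, 11, 11]
step 2: w=[0.6277, 0.2892, 0.0310, 0.0310, 0.0043, 0.0043, 0.0034, 0.0034, 0.0028, 0.0028, 0.0000, 0.0000]  mean=1.9034  Neff=2.0847  idx=[0, 0, 0, 0, 0, 0, 0, 1, 1, 1, 1, 8]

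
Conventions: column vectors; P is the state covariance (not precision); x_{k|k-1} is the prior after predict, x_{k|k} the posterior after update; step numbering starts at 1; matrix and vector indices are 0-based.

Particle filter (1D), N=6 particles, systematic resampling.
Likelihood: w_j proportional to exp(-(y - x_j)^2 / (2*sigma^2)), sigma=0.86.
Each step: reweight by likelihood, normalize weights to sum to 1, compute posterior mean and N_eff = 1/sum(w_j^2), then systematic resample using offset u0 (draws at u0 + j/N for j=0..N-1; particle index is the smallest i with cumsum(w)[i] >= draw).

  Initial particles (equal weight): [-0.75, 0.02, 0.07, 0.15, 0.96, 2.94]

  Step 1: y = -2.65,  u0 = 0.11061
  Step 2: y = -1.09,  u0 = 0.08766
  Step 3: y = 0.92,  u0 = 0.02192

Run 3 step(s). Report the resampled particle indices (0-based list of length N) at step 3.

resampled_idx = [0, 1, 3, 4, 5, 5]

step 1: w=[0.8138, 0.0754, 0.0628, 0.0466, 0.0014, 0.0000]  mean=-0.5961  Neff=1.4837  idx=[0, 0, 0, 0, 0, 2]
step 2: w=[0.1840, 0.1840, 0.1840, 0.1840, 0.1840, 0.0801]  mean=-0.6843  Neff=5.6929  idx=[0, 1, 2, 3, 4, 5]
step 3: w=[0.1106, 0.1106, 0.1106, 0.1106, 0.1106, 0.4471]  mean=-0.3834  Neff=3.8310  idx=[0, 1, 3, 4, 5, 5]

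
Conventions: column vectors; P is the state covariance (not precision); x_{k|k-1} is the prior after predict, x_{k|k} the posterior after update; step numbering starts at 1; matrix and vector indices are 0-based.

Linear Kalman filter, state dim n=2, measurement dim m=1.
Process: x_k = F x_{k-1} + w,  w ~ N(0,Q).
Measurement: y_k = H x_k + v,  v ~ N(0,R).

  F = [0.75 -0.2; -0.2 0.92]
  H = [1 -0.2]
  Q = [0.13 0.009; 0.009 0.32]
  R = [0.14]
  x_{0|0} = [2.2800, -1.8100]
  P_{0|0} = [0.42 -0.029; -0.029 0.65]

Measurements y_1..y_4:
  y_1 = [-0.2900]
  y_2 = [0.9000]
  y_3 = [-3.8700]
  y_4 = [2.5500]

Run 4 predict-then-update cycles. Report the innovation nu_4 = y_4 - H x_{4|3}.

innov = [4.8541]

step 1: x^-=[2.0720, -2.1212]  P^-=[0.4010 -0.1948; -0.1948 0.8976]  S=[0.6548]  K=[0.6719; -0.5717]  nu=[-2.7862]  x^+=[0.2001, -0.5284]  P^+=[0.1054 0.0567; 0.0567 0.6837]
step 2: x^-=[0.2557, -0.5262]  P^-=[0.1996 -0.0912; -0.0912 0.8820]  S=[0.4114]  K=[0.5296; -0.6505]  nu=[0.5390]  x^+=[0.5412, -0.8768]  P^+=[0.0842 0.0505; 0.0505 0.7079]
step 3: x^-=[0.5813, -0.9149]  P^-=[0.1906 -0.0970; -0.0970 0.9040]  S=[0.4055]  K=[0.5177; -0.6851]  nu=[-4.6342]  x^+=[-1.8181, 2.2599]  P^+=[0.0818 0.0468; 0.0468 0.7136]
step 4: x^-=[-1.8156, 2.4427]  P^-=[0.1905 -0.1004; -0.1004 0.9101]  S=[0.4071]  K=[0.5174; -0.6937]  nu=[4.8541]  x^+=[0.6958, -0.9247]  P^+=[0.0816 0.0457; 0.0457 0.7141]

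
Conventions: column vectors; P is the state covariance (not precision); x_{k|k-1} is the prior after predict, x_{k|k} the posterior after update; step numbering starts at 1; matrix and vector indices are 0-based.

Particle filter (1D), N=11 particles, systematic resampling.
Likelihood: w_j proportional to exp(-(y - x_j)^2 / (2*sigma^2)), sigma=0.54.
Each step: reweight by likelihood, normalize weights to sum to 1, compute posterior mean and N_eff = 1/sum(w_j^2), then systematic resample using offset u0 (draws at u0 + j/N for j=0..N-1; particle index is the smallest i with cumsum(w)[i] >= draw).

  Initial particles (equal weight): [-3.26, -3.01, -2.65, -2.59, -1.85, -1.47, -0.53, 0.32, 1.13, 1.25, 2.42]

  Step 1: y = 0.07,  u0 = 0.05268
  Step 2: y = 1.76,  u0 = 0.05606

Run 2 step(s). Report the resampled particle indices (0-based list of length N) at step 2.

step 1: w=[0.0000, 0.0000, 0.0000, 0.0000, 0.0011, 0.0101, 0.3184, 0.5302, 0.0860, 0.0542, 0.0000]  mean=0.1491  Neff=2.5449  idx=[6, 6, 6, 6, 7, 7, 7, 7, 7, 8, 9]
step 2: w=[0.0001, 0.0001, 0.0001, 0.0001, 0.0221, 0.0221, 0.0221, 0.0221, 0.0221, 0.3926, 0.4963]  mean=1.0992  Neff=2.4820  idx=[6, 9, 9, 9, 9, 10, 10, 10, 10, 10, 10]

resampled_idx = [6, 9, 9, 9, 9, 10, 10, 10, 10, 10, 10]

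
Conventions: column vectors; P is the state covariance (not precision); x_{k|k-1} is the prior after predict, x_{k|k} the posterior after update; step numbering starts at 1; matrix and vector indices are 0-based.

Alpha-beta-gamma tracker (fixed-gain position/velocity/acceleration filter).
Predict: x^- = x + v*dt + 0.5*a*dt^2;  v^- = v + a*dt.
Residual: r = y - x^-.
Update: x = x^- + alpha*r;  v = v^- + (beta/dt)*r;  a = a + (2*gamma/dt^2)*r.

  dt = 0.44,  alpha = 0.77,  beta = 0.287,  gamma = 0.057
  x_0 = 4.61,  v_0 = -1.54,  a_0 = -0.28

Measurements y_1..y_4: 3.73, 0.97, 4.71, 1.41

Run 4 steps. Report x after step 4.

x_post = 1.8652

step 1: x_pred=3.9053  r=-0.1753  x^+=3.7703  v^+=-1.7775  a^+=-0.3832
step 2: x_pred=2.9511  r=-1.9811  x^+=1.4257  v^+=-3.2384  a^+=-1.5498
step 3: x_pred=-0.1493  r=4.8593  x^+=3.5924  v^+=-0.7507  a^+=1.3116
step 4: x_pred=3.3890  r=-1.9790  x^+=1.8652  v^+=-1.4645  a^+=0.1462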